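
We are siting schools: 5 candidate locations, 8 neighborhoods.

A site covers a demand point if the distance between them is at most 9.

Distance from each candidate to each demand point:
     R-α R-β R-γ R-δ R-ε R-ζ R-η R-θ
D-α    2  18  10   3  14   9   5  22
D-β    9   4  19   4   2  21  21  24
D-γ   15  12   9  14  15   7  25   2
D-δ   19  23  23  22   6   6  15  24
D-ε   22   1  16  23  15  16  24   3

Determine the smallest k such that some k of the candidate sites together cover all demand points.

Coverage sets (demand points within 9 of each site):
  D-α: {R-α, R-δ, R-ζ, R-η}
  D-β: {R-α, R-β, R-δ, R-ε}
  D-γ: {R-γ, R-ζ, R-θ}
  D-δ: {R-ε, R-ζ}
  D-ε: {R-β, R-θ}
No 2 sites suffice: every size-2 union leaves at least one demand point uncovered.
But {D-α, D-β, D-γ} covers everything, so the minimum is 3.

3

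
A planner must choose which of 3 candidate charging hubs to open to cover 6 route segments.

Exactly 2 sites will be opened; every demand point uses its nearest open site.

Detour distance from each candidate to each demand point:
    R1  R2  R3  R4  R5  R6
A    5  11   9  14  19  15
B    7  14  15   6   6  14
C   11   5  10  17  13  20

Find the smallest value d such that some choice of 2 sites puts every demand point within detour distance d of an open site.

Open {A, B}.
  Farthest demand point is R6 at detour distance 14 (to B); all others are ≤ 14.
With {B, C} the worst case is 14.
With {A, C} the worst case is 15.
No size-2 selection achieves below 14.

14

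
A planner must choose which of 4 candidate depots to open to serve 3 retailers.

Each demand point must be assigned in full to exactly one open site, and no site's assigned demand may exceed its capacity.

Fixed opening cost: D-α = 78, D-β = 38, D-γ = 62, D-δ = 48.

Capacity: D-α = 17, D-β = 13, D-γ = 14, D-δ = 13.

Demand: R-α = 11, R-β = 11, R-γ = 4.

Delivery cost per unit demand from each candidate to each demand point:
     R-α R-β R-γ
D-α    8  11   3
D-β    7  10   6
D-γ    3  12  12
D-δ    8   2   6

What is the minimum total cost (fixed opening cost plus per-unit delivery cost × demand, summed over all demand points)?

Open {D-β, D-γ, D-δ}; cheapest assignment that respects the capacities:
  D-β (cap 13, load 4): R-γ — cost 4×6 = 24
  D-γ (cap 14, load 11): R-α — cost 11×3 = 33
  D-δ (cap 13, load 11): R-β — cost 11×2 = 22
  Shipping 79, fixed 148 → total 227.
  Any other capacity-feasible assignment to {D-β, D-γ, D-δ} ships for at least 79.
Compare {D-α, D-δ}: its best feasible assignment gives total 248.
Compare {D-α, D-γ, D-δ}: its best feasible assignment gives total 255.
Every other set of open sites that can feasibly serve all demand totals ≥ 248 even under its best assignment. Minimum: 227.

227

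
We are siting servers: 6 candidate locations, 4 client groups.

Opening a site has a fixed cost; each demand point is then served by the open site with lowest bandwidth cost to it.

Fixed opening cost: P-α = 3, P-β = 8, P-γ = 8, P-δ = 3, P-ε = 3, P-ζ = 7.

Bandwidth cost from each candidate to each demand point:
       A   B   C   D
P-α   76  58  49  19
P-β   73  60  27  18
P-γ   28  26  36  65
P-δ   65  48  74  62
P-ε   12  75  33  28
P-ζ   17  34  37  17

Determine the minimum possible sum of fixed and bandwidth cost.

102

Open {P-β, P-γ, P-ε}: assign each demand point to its cheapest open site.
  A→P-ε 12, B→P-γ 26, C→P-β 27, D→P-β 18
  bandwidth cost 83, fixed 19 → total 102.
Compare {P-α, P-γ, P-ε}: bandwidth cost 90 + fixed 14 = 104.
Compare {P-α, P-β, P-γ, P-ε}: bandwidth cost 83 + fixed 22 = 105.
Compare {P-β, P-γ, P-δ, P-ε}: bandwidth cost 83 + fixed 22 = 105.
All other subsets cost ≥ 104. Minimum total cost: 102.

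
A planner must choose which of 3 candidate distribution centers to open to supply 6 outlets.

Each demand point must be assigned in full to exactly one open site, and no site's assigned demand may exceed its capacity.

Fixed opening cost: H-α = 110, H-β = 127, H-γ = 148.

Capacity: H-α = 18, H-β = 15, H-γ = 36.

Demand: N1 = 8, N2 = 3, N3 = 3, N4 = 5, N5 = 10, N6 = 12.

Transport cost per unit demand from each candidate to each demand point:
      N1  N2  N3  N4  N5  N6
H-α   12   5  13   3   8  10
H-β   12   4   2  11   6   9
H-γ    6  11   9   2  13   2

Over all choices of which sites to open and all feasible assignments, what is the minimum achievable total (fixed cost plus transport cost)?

Open {H-β, H-γ}; cheapest assignment that respects the capacities:
  H-β (cap 15, load 13): N2, N5 — cost 3×4 + 10×6 = 72
  H-γ (cap 36, load 28): N1, N3, N4, N6 — cost 8×6 + 3×9 + 5×2 + 12×2 = 109
  Shipping 181, fixed 275 → total 456.
  Any other capacity-feasible assignment to {H-β, H-γ} ships for at least 181.
Compare {H-α, H-γ}: its best feasible assignment gives total 462.
Compare {H-α, H-β, H-γ}: its best feasible assignment gives total 548.
Every other set of open sites that can feasibly serve all demand totals ≥ 462 even under its best assignment. Minimum: 456.

456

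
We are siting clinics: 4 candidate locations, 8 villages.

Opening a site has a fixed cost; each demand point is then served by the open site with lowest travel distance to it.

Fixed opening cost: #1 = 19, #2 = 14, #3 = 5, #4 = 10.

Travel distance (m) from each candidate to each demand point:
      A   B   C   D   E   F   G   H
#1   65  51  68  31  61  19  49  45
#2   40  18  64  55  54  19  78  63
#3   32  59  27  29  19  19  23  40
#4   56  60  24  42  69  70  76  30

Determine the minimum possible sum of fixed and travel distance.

223

Open {#2, #3, #4}: assign each demand point to its cheapest open site.
  A→#3 32, B→#2 18, C→#4 24, D→#3 29, E→#3 19, F→#2 19, G→#3 23, H→#4 30
  travel distance 194, fixed 29 → total 223.
Compare {#2, #3}: travel distance 207 + fixed 19 = 226.
Compare {#1, #2, #3, #4}: travel distance 194 + fixed 48 = 242.
Compare {#1, #2, #3}: travel distance 207 + fixed 38 = 245.
All other subsets cost ≥ 226. Minimum total cost: 223.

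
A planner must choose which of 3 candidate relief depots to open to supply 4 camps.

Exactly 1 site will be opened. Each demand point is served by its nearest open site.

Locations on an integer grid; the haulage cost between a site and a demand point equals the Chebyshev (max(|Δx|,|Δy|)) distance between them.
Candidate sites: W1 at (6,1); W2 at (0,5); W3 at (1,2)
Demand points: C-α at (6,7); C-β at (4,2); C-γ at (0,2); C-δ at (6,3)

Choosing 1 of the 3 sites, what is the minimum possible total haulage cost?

Open {W3}.
  C-α→W3 5, C-β→W3 3, C-γ→W3 1, C-δ→W3 5  ⇒ total 14.
Compare {W1}: total 16.
Compare {W2}: total 19.

14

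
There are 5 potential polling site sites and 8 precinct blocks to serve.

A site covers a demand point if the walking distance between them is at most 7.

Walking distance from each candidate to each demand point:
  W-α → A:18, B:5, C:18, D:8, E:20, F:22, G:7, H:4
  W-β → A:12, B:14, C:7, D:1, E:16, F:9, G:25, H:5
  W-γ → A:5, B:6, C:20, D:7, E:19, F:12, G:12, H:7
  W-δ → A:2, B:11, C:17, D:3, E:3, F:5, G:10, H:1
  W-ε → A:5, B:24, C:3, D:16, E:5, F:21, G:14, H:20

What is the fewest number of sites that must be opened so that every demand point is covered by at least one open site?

3

Coverage sets (demand points within 7 of each site):
  W-α: {B, G, H}
  W-β: {C, D, H}
  W-γ: {A, B, D, H}
  W-δ: {A, D, E, F, H}
  W-ε: {A, C, E}
No 2 sites suffice: every size-2 union leaves at least one demand point uncovered.
But {W-α, W-β, W-δ} covers everything, so the minimum is 3.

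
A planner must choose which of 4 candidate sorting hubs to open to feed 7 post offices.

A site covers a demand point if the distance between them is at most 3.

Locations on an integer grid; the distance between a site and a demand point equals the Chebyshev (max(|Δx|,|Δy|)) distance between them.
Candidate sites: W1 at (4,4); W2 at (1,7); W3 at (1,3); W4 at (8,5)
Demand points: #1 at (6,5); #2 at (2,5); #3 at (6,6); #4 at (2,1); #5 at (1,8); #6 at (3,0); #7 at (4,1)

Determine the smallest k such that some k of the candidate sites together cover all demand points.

Coverage sets (demand points within 3 of each site):
  W1: {#1, #2, #3, #4, #7}
  W2: {#2, #5}
  W3: {#2, #4, #6, #7}
  W4: {#1, #3}
No 2 sites suffice: every size-2 union leaves at least one demand point uncovered.
But {W1, W2, W3} covers everything, so the minimum is 3.

3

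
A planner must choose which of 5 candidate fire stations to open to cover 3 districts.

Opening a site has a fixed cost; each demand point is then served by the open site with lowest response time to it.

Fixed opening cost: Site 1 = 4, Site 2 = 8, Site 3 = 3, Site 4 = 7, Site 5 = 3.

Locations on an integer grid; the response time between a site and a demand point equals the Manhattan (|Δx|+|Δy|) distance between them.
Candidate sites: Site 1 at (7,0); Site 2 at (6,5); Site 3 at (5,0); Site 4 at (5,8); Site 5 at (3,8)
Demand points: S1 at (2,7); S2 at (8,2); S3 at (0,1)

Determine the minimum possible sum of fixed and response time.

Open {Site 3, Site 5}: assign each demand point to its cheapest open site.
  S1→Site 5 2, S2→Site 3 5, S3→Site 3 6
  response time 13, fixed 6 → total 19.
Compare {Site 1, Site 5}: response time 13 + fixed 7 = 20.
Compare {Site 1, Site 3, Site 5}: response time 11 + fixed 10 = 21.
Compare {Site 3}: response time 21 + fixed 3 = 24.
All other subsets cost ≥ 20. Minimum total cost: 19.

19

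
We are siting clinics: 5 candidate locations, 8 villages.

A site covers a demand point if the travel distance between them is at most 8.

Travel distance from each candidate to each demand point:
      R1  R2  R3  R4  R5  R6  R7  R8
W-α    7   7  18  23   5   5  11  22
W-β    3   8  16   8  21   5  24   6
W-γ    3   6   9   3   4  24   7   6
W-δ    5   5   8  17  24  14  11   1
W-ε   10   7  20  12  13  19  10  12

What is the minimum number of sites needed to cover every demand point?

3

Coverage sets (demand points within 8 of each site):
  W-α: {R1, R2, R5, R6}
  W-β: {R1, R2, R4, R6, R8}
  W-γ: {R1, R2, R4, R5, R7, R8}
  W-δ: {R1, R2, R3, R8}
  W-ε: {R2}
No 2 sites suffice: every size-2 union leaves at least one demand point uncovered.
But {W-α, W-γ, W-δ} covers everything, so the minimum is 3.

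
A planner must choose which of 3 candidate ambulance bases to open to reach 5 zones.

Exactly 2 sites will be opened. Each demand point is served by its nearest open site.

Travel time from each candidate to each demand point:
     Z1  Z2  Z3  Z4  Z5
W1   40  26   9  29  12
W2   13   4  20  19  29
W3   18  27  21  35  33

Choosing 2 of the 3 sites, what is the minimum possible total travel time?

57

Open {W1, W2}.
  Z1→W2 13, Z2→W2 4, Z3→W1 9, Z4→W2 19, Z5→W1 12  ⇒ total 57.
Compare {W2, W3}: total 85.
Compare {W1, W3}: total 94.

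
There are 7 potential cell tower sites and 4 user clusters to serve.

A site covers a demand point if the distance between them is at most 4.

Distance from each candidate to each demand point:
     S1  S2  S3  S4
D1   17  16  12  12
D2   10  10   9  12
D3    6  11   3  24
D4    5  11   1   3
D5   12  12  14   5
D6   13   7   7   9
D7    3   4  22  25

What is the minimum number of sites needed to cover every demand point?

Coverage sets (demand points within 4 of each site):
  D1: {}
  D2: {}
  D3: {S3}
  D4: {S3, S4}
  D5: {}
  D6: {}
  D7: {S1, S2}
No single site covers all 4 demand points.
But {D4, D7} covers everything, so the minimum is 2.

2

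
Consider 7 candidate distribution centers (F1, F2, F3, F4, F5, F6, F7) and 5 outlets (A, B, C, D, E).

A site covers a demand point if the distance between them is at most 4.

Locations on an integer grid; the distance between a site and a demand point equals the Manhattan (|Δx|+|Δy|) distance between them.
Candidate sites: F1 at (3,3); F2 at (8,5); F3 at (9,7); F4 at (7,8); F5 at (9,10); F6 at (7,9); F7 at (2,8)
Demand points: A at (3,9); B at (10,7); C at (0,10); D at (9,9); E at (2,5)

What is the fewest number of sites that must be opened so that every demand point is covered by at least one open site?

Coverage sets (demand points within 4 of each site):
  F1: {E}
  F2: {B}
  F3: {B, D}
  F4: {B, D}
  F5: {B, D}
  F6: {A, D}
  F7: {A, C, E}
No single site covers all 5 demand points.
But {F3, F7} covers everything, so the minimum is 2.

2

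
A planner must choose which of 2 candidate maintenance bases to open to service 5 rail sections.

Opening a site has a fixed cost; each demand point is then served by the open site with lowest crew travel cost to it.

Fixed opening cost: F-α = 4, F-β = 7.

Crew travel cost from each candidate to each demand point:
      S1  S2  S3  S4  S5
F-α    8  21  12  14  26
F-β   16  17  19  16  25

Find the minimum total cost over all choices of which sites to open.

Open {F-α}: assign each demand point to its cheapest open site.
  S1→F-α 8, S2→F-α 21, S3→F-α 12, S4→F-α 14, S5→F-α 26
  crew travel cost 81, fixed 4 → total 85.
Compare {F-α, F-β}: crew travel cost 76 + fixed 11 = 87.
Compare {F-β}: crew travel cost 93 + fixed 7 = 100.

85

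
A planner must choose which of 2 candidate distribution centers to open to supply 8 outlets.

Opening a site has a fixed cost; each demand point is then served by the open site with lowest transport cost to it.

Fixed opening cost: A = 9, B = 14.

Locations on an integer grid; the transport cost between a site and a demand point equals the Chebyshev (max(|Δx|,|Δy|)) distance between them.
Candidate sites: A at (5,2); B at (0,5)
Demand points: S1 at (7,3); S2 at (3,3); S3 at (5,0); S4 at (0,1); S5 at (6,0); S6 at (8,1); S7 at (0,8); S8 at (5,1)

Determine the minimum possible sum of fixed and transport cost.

32

Open {A}: assign each demand point to its cheapest open site.
  S1→A 2, S2→A 2, S3→A 2, S4→A 5, S5→A 2, S6→A 3, S7→A 6, S8→A 1
  transport cost 23, fixed 9 → total 32.
Compare {A, B}: transport cost 19 + fixed 23 = 42.
Compare {B}: transport cost 41 + fixed 14 = 55.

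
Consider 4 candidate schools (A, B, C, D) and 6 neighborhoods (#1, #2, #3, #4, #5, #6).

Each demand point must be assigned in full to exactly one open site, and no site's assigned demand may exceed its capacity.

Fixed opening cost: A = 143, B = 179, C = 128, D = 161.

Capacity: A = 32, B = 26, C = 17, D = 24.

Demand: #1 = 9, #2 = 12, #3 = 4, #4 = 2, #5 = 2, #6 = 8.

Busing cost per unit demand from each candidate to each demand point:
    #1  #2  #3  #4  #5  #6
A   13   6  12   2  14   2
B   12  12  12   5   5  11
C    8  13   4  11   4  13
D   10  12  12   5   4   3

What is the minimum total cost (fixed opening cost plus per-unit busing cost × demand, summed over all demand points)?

459

Open {A, C}; cheapest assignment that respects the capacities:
  A (cap 32, load 22): #2, #4, #6 — cost 12×6 + 2×2 + 8×2 = 92
  C (cap 17, load 15): #1, #3, #5 — cost 9×8 + 4×4 + 2×4 = 96
  Shipping 188, fixed 271 → total 459.
  Any other capacity-feasible assignment to {A, C} ships for at least 188.
Compare {A, D}: its best feasible assignment gives total 542.
Compare {C, D}: its best feasible assignment gives total 563.
Every other set of open sites that can feasibly serve all demand totals ≥ 542 even under its best assignment. Minimum: 459.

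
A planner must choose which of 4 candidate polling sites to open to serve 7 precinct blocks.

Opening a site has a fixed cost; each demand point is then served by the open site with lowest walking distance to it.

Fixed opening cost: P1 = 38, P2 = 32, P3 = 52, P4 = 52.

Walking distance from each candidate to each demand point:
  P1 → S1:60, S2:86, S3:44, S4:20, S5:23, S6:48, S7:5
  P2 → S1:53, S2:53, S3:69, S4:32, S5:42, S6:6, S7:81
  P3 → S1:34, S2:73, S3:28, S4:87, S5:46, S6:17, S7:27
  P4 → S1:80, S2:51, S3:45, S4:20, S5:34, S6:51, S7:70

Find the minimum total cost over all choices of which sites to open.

Open {P1, P2}: assign each demand point to its cheapest open site.
  S1→P2 53, S2→P2 53, S3→P1 44, S4→P1 20, S5→P1 23, S6→P2 6, S7→P1 5
  walking distance 204, fixed 70 → total 274.
Compare {P1, P3}: walking distance 200 + fixed 90 = 290.
Compare {P1, P2, P3}: walking distance 169 + fixed 122 = 291.
Compare {P2, P3}: walking distance 222 + fixed 84 = 306.
All other subsets cost ≥ 290. Minimum total cost: 274.

274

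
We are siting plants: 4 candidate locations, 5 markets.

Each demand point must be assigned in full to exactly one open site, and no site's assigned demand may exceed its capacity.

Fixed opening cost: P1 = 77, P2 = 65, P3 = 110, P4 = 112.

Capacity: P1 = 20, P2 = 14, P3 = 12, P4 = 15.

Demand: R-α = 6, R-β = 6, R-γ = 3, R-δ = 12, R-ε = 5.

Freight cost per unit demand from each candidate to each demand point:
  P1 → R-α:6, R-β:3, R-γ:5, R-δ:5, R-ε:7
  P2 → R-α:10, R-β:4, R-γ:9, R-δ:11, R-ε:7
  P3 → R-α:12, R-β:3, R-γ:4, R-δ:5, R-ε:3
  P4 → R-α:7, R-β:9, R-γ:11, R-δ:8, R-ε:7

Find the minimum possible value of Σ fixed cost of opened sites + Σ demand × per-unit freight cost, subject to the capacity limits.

324

Open {P1, P2}; cheapest assignment that respects the capacities:
  P1 (cap 20, load 18): R-α, R-δ — cost 6×6 + 12×5 = 96
  P2 (cap 14, load 14): R-β, R-γ, R-ε — cost 6×4 + 3×9 + 5×7 = 86
  Shipping 182, fixed 142 → total 324.
  Any other capacity-feasible assignment to {P1, P2} ships for at least 182.
Compare {P1, P3}: its best feasible assignment gives total 351.
Compare {P1, P4}: its best feasible assignment gives total 377.
Every other set of open sites that can feasibly serve all demand totals ≥ 351 even under its best assignment. Minimum: 324.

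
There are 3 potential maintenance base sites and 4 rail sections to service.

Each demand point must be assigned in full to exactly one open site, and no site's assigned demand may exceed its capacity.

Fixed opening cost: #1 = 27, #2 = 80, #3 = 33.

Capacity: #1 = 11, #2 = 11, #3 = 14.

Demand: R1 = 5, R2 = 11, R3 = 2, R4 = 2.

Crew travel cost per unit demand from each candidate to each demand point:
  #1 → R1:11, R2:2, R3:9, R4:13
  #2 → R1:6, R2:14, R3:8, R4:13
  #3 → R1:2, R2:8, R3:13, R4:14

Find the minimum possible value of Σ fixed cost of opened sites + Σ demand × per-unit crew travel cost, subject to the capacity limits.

Open {#1, #3}; cheapest assignment that respects the capacities:
  #1 (cap 11, load 11): R2 — cost 11×2 = 22
  #3 (cap 14, load 9): R1, R3, R4 — cost 5×2 + 2×13 + 2×14 = 64
  Shipping 86, fixed 60 → total 146.
  Any other capacity-feasible assignment to {#1, #3} ships for at least 86.
Compare {#1, #2}: its best feasible assignment gives total 201.
Compare {#1, #2, #3}: its best feasible assignment gives total 214.
Every other set of open sites that can feasibly serve all demand totals ≥ 201 even under its best assignment. Minimum: 146.

146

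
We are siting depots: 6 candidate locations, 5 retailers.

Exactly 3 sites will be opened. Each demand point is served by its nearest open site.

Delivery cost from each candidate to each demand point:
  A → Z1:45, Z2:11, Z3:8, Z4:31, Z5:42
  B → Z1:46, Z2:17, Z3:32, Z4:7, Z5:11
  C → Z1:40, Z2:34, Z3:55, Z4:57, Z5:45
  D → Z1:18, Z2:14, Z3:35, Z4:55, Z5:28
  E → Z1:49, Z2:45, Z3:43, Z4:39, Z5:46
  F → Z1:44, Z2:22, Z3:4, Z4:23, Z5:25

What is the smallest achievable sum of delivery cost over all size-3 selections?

54

Open {B, D, F}.
  Z1→D 18, Z2→D 14, Z3→F 4, Z4→B 7, Z5→B 11  ⇒ total 54.
Compare {A, B, D}: total 55.
Compare {A, B, C}: total 77.
No size-3 selection does better; minimum is 54.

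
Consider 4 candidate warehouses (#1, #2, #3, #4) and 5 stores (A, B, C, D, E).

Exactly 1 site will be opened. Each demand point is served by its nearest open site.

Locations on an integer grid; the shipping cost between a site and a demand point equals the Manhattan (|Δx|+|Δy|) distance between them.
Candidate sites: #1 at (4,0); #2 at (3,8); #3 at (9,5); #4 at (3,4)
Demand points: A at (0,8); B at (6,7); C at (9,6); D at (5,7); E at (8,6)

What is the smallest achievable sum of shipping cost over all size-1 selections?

Open {#2}.
  A→#2 3, B→#2 4, C→#2 8, D→#2 3, E→#2 7  ⇒ total 25.
Compare {#3}: total 26.
Compare {#4}: total 33.
No size-1 selection does better; minimum is 25.

25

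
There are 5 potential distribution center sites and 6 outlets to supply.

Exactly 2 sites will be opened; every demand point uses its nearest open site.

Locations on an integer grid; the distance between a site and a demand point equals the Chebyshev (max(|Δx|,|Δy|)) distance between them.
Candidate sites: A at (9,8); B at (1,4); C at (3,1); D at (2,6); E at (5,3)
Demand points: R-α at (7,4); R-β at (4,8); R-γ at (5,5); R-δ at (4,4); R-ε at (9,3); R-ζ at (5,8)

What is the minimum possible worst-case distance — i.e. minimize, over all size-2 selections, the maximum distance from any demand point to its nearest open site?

Open {B, E}.
  Farthest demand point is R-β at distance 4 (to B); all others are ≤ 4.
With {D, E} the worst case is 4.
With {A, B} the worst case is 5.
No size-2 selection achieves below 4.

4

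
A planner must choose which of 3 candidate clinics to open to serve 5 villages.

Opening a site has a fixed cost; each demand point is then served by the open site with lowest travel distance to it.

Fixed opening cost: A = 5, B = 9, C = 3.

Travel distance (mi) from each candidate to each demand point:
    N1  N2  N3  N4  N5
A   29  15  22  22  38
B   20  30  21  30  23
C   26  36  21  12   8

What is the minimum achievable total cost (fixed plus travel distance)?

Open {A, C}: assign each demand point to its cheapest open site.
  N1→C 26, N2→A 15, N3→C 21, N4→C 12, N5→C 8
  travel distance 82, fixed 8 → total 90.
Compare {A, B, C}: travel distance 76 + fixed 17 = 93.
Compare {B, C}: travel distance 91 + fixed 12 = 103.
Compare {C}: travel distance 103 + fixed 3 = 106.
All other subsets cost ≥ 93. Minimum total cost: 90.

90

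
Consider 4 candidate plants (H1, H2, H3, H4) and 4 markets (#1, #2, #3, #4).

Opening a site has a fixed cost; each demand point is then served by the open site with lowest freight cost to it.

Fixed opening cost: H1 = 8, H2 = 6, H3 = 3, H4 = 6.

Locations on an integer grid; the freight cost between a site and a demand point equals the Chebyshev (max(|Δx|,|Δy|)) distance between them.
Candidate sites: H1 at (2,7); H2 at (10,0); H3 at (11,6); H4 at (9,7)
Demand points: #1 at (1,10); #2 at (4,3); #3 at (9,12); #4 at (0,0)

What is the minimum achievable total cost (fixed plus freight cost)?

Open {H1}: assign each demand point to its cheapest open site.
  #1→H1 3, #2→H1 4, #3→H1 7, #4→H1 7
  freight cost 21, fixed 8 → total 29.
Compare {H1, H3}: freight cost 20 + fixed 11 = 31.
Compare {H4}: freight cost 27 + fixed 6 = 33.
Compare {H1, H4}: freight cost 19 + fixed 14 = 33.
All other subsets cost ≥ 31. Minimum total cost: 29.

29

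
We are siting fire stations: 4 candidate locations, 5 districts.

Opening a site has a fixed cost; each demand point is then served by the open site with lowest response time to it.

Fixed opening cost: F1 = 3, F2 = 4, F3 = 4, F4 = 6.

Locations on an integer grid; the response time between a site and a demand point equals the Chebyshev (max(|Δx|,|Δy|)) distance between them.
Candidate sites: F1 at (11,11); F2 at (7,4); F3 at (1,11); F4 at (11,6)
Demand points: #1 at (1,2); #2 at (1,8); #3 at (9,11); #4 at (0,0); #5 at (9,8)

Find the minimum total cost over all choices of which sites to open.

Open {F1, F2}: assign each demand point to its cheapest open site.
  #1→F2 6, #2→F2 6, #3→F1 2, #4→F2 7, #5→F1 3
  response time 24, fixed 7 → total 31.
Compare {F1, F2, F3}: response time 21 + fixed 11 = 32.
Compare {F2}: response time 30 + fixed 4 = 34.
Compare {F1, F3}: response time 28 + fixed 7 = 35.
All other subsets cost ≥ 32. Minimum total cost: 31.

31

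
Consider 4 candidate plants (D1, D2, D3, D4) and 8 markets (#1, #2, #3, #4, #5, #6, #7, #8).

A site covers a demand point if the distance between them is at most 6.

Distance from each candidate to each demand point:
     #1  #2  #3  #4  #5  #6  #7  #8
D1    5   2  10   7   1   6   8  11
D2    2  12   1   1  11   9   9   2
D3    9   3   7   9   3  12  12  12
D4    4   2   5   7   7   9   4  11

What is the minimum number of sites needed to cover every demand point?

Coverage sets (demand points within 6 of each site):
  D1: {#1, #2, #5, #6}
  D2: {#1, #3, #4, #8}
  D3: {#2, #5}
  D4: {#1, #2, #3, #7}
No 2 sites suffice: every size-2 union leaves at least one demand point uncovered.
But {D1, D2, D4} covers everything, so the minimum is 3.

3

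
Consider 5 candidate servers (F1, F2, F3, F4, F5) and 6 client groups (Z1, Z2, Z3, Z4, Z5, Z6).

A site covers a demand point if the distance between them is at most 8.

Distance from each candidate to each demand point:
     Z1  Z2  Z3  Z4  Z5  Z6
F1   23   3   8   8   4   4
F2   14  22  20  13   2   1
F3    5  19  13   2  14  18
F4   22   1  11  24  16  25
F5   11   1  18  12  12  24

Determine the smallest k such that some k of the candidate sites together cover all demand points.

2

Coverage sets (demand points within 8 of each site):
  F1: {Z2, Z3, Z4, Z5, Z6}
  F2: {Z5, Z6}
  F3: {Z1, Z4}
  F4: {Z2}
  F5: {Z2}
No single site covers all 6 demand points.
But {F1, F3} covers everything, so the minimum is 2.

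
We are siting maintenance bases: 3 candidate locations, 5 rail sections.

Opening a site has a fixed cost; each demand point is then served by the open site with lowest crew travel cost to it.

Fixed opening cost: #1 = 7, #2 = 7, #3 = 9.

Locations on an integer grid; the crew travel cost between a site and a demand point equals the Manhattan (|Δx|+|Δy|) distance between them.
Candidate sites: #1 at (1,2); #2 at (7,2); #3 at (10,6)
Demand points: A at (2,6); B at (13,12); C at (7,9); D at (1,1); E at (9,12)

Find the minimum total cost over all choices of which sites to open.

Open {#1, #3}: assign each demand point to its cheapest open site.
  A→#1 5, B→#3 9, C→#3 6, D→#1 1, E→#3 7
  crew travel cost 28, fixed 16 → total 44.
Compare {#1, #2, #3}: crew travel cost 28 + fixed 23 = 51.
Compare {#3}: crew travel cost 44 + fixed 9 = 53.
Compare {#2, #3}: crew travel cost 37 + fixed 16 = 53.
All other subsets cost ≥ 51. Minimum total cost: 44.

44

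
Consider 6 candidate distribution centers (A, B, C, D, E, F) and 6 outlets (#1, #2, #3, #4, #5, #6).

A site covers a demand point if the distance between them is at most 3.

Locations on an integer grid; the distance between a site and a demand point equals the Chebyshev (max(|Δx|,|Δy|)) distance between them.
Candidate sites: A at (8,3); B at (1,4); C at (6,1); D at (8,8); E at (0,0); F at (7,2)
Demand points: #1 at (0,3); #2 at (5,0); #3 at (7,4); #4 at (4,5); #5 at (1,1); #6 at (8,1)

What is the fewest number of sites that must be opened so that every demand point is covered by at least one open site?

Coverage sets (demand points within 3 of each site):
  A: {#2, #3, #6}
  B: {#1, #4, #5}
  C: {#2, #3, #6}
  D: {}
  E: {#1, #5}
  F: {#2, #3, #4, #6}
No single site covers all 6 demand points.
But {A, B} covers everything, so the minimum is 2.

2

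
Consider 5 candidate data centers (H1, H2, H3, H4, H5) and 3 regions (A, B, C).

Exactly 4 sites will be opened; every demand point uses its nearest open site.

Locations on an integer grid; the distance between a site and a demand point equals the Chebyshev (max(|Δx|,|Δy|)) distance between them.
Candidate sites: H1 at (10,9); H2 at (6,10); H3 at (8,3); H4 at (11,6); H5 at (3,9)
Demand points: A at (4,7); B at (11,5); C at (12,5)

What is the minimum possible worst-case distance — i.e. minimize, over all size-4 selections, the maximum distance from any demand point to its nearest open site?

2

Open {H1, H2, H4, H5}.
  Farthest demand point is A at distance 2 (to H5); all others are ≤ 2.
With {H1, H3, H4, H5} the worst case is 2.
With {H2, H3, H4, H5} the worst case is 2.
No size-4 selection achieves below 2.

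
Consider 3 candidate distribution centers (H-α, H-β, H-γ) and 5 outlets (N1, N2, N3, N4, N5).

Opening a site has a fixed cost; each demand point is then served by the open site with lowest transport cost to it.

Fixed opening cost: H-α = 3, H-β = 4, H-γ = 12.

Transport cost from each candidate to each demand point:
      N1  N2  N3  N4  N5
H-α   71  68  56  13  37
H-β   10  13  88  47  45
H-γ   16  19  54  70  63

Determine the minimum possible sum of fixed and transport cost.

Open {H-α, H-β}: assign each demand point to its cheapest open site.
  N1→H-β 10, N2→H-β 13, N3→H-α 56, N4→H-α 13, N5→H-α 37
  transport cost 129, fixed 7 → total 136.
Compare {H-α, H-β, H-γ}: transport cost 127 + fixed 19 = 146.
Compare {H-α, H-γ}: transport cost 139 + fixed 15 = 154.
Compare {H-β, H-γ}: transport cost 169 + fixed 16 = 185.
All other subsets cost ≥ 146. Minimum total cost: 136.

136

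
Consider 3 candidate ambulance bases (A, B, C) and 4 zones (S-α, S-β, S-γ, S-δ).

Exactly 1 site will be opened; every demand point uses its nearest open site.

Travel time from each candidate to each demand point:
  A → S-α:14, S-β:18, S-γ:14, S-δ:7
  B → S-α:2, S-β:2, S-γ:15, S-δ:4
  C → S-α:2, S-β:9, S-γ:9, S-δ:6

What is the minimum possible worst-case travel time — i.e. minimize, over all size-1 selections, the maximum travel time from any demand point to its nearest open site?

9

Open {C}.
  Farthest demand point is S-β at travel time 9 (to C); all others are ≤ 9.
With {B} the worst case is 15.
With {A} the worst case is 18.
No size-1 selection achieves below 9.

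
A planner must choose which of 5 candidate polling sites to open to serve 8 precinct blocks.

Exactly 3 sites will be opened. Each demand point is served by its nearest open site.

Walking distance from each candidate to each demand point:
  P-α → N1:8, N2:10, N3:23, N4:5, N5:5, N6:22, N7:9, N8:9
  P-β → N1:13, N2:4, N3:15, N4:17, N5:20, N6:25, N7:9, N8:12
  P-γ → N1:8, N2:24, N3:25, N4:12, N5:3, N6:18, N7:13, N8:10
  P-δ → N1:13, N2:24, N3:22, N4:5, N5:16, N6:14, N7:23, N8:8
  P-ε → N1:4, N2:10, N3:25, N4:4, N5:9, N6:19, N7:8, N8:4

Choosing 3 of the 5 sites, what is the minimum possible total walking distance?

60

Open {P-β, P-γ, P-ε}.
  N1→P-ε 4, N2→P-β 4, N3→P-β 15, N4→P-ε 4, N5→P-γ 3, N6→P-γ 18, N7→P-ε 8, N8→P-ε 4  ⇒ total 60.
Compare {P-β, P-δ, P-ε}: total 62.
Compare {P-α, P-β, P-ε}: total 63.
No size-3 selection does better; minimum is 60.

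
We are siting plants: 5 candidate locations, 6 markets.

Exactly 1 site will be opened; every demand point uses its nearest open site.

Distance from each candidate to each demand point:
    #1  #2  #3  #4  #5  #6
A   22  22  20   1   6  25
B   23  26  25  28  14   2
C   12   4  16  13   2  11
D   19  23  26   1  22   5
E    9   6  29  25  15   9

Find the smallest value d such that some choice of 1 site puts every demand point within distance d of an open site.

16

Open {C}.
  Farthest demand point is #3 at distance 16 (to C); all others are ≤ 16.
With {A} the worst case is 25.
With {D} the worst case is 26.
No size-1 selection achieves below 16.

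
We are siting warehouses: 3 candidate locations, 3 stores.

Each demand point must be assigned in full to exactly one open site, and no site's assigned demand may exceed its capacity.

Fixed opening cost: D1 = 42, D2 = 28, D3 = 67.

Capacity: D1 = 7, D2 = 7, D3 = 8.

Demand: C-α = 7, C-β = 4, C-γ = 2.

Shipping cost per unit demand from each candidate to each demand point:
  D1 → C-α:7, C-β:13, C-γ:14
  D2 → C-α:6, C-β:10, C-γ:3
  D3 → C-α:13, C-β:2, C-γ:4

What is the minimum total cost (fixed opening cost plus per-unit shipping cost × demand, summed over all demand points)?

Open {D2, D3}; cheapest assignment that respects the capacities:
  D2 (cap 7, load 7): C-α — cost 7×6 = 42
  D3 (cap 8, load 6): C-β, C-γ — cost 4×2 + 2×4 = 16
  Shipping 58, fixed 95 → total 153.
  Any other capacity-feasible assignment to {D2, D3} ships for at least 58.
Compare {D1, D2}: its best feasible assignment gives total 165.
Compare {D1, D3}: its best feasible assignment gives total 174.
Every other set of open sites that can feasibly serve all demand totals ≥ 165 even under its best assignment. Minimum: 153.

153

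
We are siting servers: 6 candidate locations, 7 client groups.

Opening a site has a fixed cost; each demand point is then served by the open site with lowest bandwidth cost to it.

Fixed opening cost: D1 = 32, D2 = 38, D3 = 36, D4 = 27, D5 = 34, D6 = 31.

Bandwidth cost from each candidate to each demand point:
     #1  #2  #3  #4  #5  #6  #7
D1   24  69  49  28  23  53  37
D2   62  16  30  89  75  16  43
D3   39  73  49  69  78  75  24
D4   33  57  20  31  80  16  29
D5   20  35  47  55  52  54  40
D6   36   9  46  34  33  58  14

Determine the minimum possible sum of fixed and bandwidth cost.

214

Open {D4, D6}: assign each demand point to its cheapest open site.
  #1→D4 33, #2→D6 9, #3→D4 20, #4→D4 31, #5→D6 33, #6→D4 16, #7→D6 14
  bandwidth cost 156, fixed 58 → total 214.
Compare {D1, D4, D6}: bandwidth cost 134 + fixed 90 = 224.
Compare {D4, D5, D6}: bandwidth cost 143 + fixed 92 = 235.
Compare {D2, D6}: bandwidth cost 172 + fixed 69 = 241.
All other subsets cost ≥ 224. Minimum total cost: 214.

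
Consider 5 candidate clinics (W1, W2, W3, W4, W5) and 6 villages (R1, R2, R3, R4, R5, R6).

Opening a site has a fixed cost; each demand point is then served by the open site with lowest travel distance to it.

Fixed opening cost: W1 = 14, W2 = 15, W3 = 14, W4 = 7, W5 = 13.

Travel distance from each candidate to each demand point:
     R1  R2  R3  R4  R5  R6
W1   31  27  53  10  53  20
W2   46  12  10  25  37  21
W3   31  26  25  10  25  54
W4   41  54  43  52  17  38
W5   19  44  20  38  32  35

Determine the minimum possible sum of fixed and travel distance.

Open {W1, W2, W4}: assign each demand point to its cheapest open site.
  R1→W1 31, R2→W2 12, R3→W2 10, R4→W1 10, R5→W4 17, R6→W1 20
  travel distance 100, fixed 36 → total 136.
Compare {W2, W3, W4}: travel distance 101 + fixed 36 = 137.
Compare {W1, W2, W4, W5}: travel distance 88 + fixed 49 = 137.
Compare {W2, W3}: travel distance 109 + fixed 29 = 138.
All other subsets cost ≥ 137. Minimum total cost: 136.

136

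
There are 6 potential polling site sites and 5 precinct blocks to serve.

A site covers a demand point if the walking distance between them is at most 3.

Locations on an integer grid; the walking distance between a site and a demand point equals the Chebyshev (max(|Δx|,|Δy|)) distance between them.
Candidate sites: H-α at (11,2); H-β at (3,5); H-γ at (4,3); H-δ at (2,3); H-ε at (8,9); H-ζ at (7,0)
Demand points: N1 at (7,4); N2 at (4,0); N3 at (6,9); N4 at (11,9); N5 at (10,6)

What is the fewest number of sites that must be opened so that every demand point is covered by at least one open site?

2

Coverage sets (demand points within 3 of each site):
  H-α: {}
  H-β: {}
  H-γ: {N1, N2}
  H-δ: {N2}
  H-ε: {N3, N4, N5}
  H-ζ: {N2}
No single site covers all 5 demand points.
But {H-γ, H-ε} covers everything, so the minimum is 2.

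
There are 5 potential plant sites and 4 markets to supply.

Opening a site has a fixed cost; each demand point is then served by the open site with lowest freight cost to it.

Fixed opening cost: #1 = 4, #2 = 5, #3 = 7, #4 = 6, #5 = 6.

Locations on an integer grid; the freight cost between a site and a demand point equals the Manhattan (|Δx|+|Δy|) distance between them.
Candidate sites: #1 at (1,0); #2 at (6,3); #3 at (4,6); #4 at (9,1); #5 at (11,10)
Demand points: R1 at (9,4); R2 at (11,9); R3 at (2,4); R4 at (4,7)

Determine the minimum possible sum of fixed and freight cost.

Open {#3, #5}: assign each demand point to its cheapest open site.
  R1→#3 7, R2→#5 1, R3→#3 4, R4→#3 1
  freight cost 13, fixed 13 → total 26.
Compare {#2, #5}: freight cost 16 + fixed 11 = 27.
Compare {#2, #3, #5}: freight cost 10 + fixed 18 = 28.
Compare {#3, #4, #5}: freight cost 9 + fixed 19 = 28.
All other subsets cost ≥ 27. Minimum total cost: 26.

26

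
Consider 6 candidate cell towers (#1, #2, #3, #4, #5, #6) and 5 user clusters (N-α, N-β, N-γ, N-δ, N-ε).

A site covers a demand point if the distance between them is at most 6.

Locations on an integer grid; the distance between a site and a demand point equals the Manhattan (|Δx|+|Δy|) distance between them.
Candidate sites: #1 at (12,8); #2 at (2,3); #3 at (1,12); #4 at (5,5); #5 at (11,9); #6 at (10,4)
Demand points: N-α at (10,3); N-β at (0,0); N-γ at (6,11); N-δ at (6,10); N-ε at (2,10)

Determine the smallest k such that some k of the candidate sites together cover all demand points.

Coverage sets (demand points within 6 of each site):
  #1: {}
  #2: {N-β}
  #3: {N-γ, N-ε}
  #4: {N-δ}
  #5: {N-δ}
  #6: {N-α}
No 3 sites suffice: every size-3 union leaves at least one demand point uncovered.
But {#2, #3, #4, #6} covers everything, so the minimum is 4.

4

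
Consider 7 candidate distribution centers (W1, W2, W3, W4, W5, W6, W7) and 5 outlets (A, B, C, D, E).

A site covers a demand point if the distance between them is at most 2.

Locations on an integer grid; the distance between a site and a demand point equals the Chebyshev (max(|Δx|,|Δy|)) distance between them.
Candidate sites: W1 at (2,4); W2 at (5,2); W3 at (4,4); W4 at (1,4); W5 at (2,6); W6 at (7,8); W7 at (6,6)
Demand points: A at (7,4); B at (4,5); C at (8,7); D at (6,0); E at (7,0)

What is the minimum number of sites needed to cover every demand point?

Coverage sets (demand points within 2 of each site):
  W1: {B}
  W2: {A, D, E}
  W3: {B}
  W4: {}
  W5: {B}
  W6: {C}
  W7: {A, B, C}
No single site covers all 5 demand points.
But {W2, W7} covers everything, so the minimum is 2.

2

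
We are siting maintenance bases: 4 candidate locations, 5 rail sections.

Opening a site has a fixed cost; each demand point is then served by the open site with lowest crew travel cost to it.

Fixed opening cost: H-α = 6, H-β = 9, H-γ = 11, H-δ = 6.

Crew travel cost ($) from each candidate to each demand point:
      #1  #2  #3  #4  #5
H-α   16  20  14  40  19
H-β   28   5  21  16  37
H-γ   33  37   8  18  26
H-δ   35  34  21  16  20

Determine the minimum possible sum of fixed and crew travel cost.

Open {H-α, H-β}: assign each demand point to its cheapest open site.
  #1→H-α 16, #2→H-β 5, #3→H-α 14, #4→H-β 16, #5→H-α 19
  crew travel cost 70, fixed 15 → total 85.
Compare {H-α, H-β, H-γ}: crew travel cost 64 + fixed 26 = 90.
Compare {H-α, H-β, H-δ}: crew travel cost 70 + fixed 21 = 91.
Compare {H-α, H-β, H-γ, H-δ}: crew travel cost 64 + fixed 32 = 96.
All other subsets cost ≥ 90. Minimum total cost: 85.

85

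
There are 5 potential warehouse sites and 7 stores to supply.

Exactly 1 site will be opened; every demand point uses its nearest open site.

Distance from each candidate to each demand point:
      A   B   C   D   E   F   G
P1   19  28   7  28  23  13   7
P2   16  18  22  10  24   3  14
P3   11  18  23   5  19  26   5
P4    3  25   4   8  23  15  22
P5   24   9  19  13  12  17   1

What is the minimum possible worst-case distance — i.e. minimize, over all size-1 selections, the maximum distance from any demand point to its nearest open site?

24

Open {P2}.
  Farthest demand point is E at distance 24 (to P2); all others are ≤ 24.
With {P5} the worst case is 24.
With {P4} the worst case is 25.
No size-1 selection achieves below 24.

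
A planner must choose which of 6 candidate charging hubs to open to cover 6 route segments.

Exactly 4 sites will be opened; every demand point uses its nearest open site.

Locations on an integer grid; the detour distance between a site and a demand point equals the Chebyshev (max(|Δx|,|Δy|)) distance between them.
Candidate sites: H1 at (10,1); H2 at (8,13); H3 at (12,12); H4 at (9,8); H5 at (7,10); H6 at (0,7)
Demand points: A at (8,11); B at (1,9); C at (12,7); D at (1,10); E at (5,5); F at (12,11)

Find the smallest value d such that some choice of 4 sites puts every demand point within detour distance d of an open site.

4

Open {H1, H2, H4, H6}.
  Farthest demand point is E at detour distance 4 (to H4); all others are ≤ 4.
With {H1, H3, H4, H6} the worst case is 4.
With {H1, H4, H5, H6} the worst case is 4.
No size-4 selection achieves below 4.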